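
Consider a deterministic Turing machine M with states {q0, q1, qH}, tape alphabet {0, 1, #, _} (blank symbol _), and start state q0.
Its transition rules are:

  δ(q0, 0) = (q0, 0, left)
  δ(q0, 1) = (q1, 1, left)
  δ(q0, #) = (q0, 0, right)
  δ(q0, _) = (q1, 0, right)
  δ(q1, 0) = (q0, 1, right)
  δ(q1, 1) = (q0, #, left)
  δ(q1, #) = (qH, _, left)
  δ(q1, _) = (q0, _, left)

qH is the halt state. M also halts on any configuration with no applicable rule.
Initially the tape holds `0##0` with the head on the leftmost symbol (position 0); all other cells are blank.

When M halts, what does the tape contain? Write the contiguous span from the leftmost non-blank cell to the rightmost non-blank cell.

state=q0 head=0 tape=__[0]##0   (q0,0)→(q0,0,left)
state=q0 head=-1 tape=_[_]0##0   (q0,_)→(q1,0,right)
state=q1 head=0 tape=_0[0]##0   (q1,0)→(q0,1,right)
state=q0 head=1 tape=_01[#]#0   (q0,#)→(q0,0,right)
state=q0 head=2 tape=_010[#]0   (q0,#)→(q0,0,right)
state=q0 head=3 tape=_0100[0]   (q0,0)→(q0,0,left)
state=q0 head=2 tape=_010[0]0   (q0,0)→(q0,0,left)
state=q0 head=1 tape=_01[0]00   (q0,0)→(q0,0,left)
state=q0 head=0 tape=_0[1]000   (q0,1)→(q1,1,left)
state=q1 head=-1 tape=_[0]1000   (q1,0)→(q0,1,right)
state=q0 head=0 tape=_1[1]000   (q0,1)→(q1,1,left)
state=q1 head=-1 tape=_[1]1000   (q1,1)→(q0,#,left)
state=q0 head=-2 tape=[_]#1000   (q0,_)→(q1,0,right)
state=q1 head=-1 tape=0[#]1000   (q1,#)→(qH,_,left)
state=qH head=-2 tape=[0]_1000
The non-blank tape span at halt is 0_1000.

0_1000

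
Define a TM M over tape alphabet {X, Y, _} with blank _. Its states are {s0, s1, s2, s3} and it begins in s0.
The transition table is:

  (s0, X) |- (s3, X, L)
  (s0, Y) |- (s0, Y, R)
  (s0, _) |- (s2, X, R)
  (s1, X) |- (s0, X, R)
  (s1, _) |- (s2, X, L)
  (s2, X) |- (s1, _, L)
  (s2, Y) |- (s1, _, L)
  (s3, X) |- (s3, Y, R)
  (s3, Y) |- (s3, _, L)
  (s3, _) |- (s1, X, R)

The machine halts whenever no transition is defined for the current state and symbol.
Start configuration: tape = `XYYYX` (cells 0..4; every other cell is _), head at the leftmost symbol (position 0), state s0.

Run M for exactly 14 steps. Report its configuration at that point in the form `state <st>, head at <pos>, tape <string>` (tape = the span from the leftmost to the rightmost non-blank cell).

state s1, head at 0, tape XY_X_X

s0 | _[X]YYYX   read X → write X, move L, go to s3
s3 | [_]XYYYX   read _ → write X, move R, go to s1
s1 | X[X]YYYX   read X → write X, move R, go to s0
s0 | XX[Y]YYX   read Y → write Y, move R, go to s0
s0 | XXY[Y]YX   read Y → write Y, move R, go to s0
s0 | XXYY[Y]X   read Y → write Y, move R, go to s0
s0 | XXYYY[X]   read X → write X, move L, go to s3
s3 | XXYY[Y]X   read Y → write _, move L, go to s3
s3 | XXY[Y]_X   read Y → write _, move L, go to s3
s3 | XX[Y]__X   read Y → write _, move L, go to s3
s3 | X[X]___X   read X → write Y, move R, go to s3
s3 | XY[_]__X   read _ → write X, move R, go to s1
s1 | XYX[_]_X   read _ → write X, move L, go to s2
s2 | XY[X]X_X   read X → write _, move L, go to s1
s1 | X[Y]_X_X
After 14 steps: state s1, head at 0, tape XY_X_X.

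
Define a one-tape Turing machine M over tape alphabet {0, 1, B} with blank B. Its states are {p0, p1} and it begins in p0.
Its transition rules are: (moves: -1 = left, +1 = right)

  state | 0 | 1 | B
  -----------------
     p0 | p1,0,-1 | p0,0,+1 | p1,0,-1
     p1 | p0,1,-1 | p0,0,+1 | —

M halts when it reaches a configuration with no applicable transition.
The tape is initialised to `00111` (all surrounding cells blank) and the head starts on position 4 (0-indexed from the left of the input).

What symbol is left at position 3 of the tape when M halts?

0

state=p0 head=4 tape=BB0011[1]B   (p0,1)→(p0,0,+1)
state=p0 head=5 tape=BB00110[B]   (p0,B)→(p1,0,-1)
state=p1 head=4 tape=BB0011[0]0   (p1,0)→(p0,1,-1)
state=p0 head=3 tape=BB001[1]10   (p0,1)→(p0,0,+1)
state=p0 head=4 tape=BB0010[1]0   (p0,1)→(p0,0,+1)
state=p0 head=5 tape=BB00100[0]   (p0,0)→(p1,0,-1)
state=p1 head=4 tape=BB0010[0]0   (p1,0)→(p0,1,-1)
state=p0 head=3 tape=BB001[0]10   (p0,0)→(p1,0,-1)
state=p1 head=2 tape=BB00[1]010   (p1,1)→(p0,0,+1)
state=p0 head=3 tape=BB000[0]10   (p0,0)→(p1,0,-1)
state=p1 head=2 tape=BB00[0]010   (p1,0)→(p0,1,-1)
state=p0 head=1 tape=BB0[0]1010   (p0,0)→(p1,0,-1)
state=p1 head=0 tape=BB[0]01010   (p1,0)→(p0,1,-1)
state=p0 head=-1 tape=B[B]101010   (p0,B)→(p1,0,-1)
state=p1 head=-2 tape=[B]0101010
Cell 3 holds 0 when M halts.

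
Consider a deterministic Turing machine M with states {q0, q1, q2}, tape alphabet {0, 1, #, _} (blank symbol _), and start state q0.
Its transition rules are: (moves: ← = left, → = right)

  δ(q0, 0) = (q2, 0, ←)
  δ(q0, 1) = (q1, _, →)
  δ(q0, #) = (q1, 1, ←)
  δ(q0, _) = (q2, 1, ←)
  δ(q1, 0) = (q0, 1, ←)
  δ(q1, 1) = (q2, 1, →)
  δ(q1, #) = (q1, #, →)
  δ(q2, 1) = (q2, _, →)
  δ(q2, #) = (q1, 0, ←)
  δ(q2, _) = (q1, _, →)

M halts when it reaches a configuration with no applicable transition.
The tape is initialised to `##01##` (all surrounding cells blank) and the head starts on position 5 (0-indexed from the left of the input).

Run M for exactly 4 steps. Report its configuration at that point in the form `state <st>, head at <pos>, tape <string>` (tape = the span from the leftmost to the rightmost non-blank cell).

q0 | ##01#[#]__   read # → write 1, move ←, go to q1
q1 | ##01[#]1__   read # → write #, move →, go to q1
q1 | ##01#[1]__   read 1 → write 1, move →, go to q2
q2 | ##01#1[_]_   read _ → write _, move →, go to q1
q1 | ##01#1_[_]
After 4 steps: state q1, head at 7, tape ##01#1.

state q1, head at 7, tape ##01#1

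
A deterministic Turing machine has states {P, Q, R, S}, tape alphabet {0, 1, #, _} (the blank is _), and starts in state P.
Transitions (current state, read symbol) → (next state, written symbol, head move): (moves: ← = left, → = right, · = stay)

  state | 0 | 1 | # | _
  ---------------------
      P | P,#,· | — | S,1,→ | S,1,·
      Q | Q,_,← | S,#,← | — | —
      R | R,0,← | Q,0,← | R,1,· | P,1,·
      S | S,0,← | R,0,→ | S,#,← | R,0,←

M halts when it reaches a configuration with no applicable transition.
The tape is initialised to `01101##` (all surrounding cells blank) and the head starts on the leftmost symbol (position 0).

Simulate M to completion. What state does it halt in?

P | __[0]1101##   read 0 → write #, move ·, go to P
P | __[#]1101##   read # → write 1, move →, go to S
S | __1[1]101##   read 1 → write 0, move →, go to R
R | __10[1]01##   read 1 → write 0, move ←, go to Q
Q | __1[0]001##   read 0 → write _, move ←, go to Q
Q | __[1]_001##   read 1 → write #, move ←, go to S
S | _[_]#_001##   read _ → write 0, move ←, go to R
R | [_]0#_001##   read _ → write 1, move ·, go to P
P | [1]0#_001##
No transition is defined for (P, 1); M halts in state P.

P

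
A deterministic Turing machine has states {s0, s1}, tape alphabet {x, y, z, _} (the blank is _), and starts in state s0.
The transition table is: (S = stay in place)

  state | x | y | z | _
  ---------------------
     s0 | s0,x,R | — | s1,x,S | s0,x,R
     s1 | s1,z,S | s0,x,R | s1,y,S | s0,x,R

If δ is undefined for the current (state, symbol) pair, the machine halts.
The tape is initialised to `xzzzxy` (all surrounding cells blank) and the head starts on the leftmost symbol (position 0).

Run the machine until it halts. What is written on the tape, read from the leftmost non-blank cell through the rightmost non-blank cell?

xxxxxy

state=s0 head=0 tape=[x]zzzxy   (s0,x)→(s0,x,R)
state=s0 head=1 tape=x[z]zzxy   (s0,z)→(s1,x,S)
state=s1 head=1 tape=x[x]zzxy   (s1,x)→(s1,z,S)
state=s1 head=1 tape=x[z]zzxy   (s1,z)→(s1,y,S)
state=s1 head=1 tape=x[y]zzxy   (s1,y)→(s0,x,R)
state=s0 head=2 tape=xx[z]zxy   (s0,z)→(s1,x,S)
state=s1 head=2 tape=xx[x]zxy   (s1,x)→(s1,z,S)
state=s1 head=2 tape=xx[z]zxy   (s1,z)→(s1,y,S)
state=s1 head=2 tape=xx[y]zxy   (s1,y)→(s0,x,R)
state=s0 head=3 tape=xxx[z]xy   (s0,z)→(s1,x,S)
state=s1 head=3 tape=xxx[x]xy   (s1,x)→(s1,z,S)
state=s1 head=3 tape=xxx[z]xy   (s1,z)→(s1,y,S)
state=s1 head=3 tape=xxx[y]xy   (s1,y)→(s0,x,R)
state=s0 head=4 tape=xxxx[x]y   (s0,x)→(s0,x,R)
state=s0 head=5 tape=xxxxx[y]
The non-blank tape span at halt is xxxxxy.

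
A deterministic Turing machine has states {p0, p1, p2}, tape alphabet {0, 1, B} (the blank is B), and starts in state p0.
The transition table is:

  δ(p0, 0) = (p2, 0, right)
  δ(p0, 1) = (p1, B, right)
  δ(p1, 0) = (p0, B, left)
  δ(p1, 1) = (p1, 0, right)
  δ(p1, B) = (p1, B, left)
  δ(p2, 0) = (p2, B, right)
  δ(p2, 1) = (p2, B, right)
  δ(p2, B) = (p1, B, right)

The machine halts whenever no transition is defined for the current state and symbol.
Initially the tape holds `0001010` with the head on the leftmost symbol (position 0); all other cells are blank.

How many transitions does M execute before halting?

p0 | B[0]001010BB   read 0 → write 0, move right, go to p2
p2 | B0[0]01010BB   read 0 → write B, move right, go to p2
p2 | B0B[0]1010BB   read 0 → write B, move right, go to p2
p2 | B0BB[1]010BB   read 1 → write B, move right, go to p2
p2 | B0BBB[0]10BB   read 0 → write B, move right, go to p2
p2 | B0BBBB[1]0BB   read 1 → write B, move right, go to p2
p2 | B0BBBBB[0]BB   read 0 → write B, move right, go to p2
p2 | B0BBBBBB[B]B   read B → write B, move right, go to p1
p1 | B0BBBBBBB[B]   read B → write B, move left, go to p1
p1 | B0BBBBBB[B]B   read B → write B, move left, go to p1
p1 | B0BBBBB[B]BB   read B → write B, move left, go to p1
p1 | B0BBBB[B]BBB   read B → write B, move left, go to p1
p1 | B0BBB[B]BBBB   read B → write B, move left, go to p1
p1 | B0BB[B]BBBBB   read B → write B, move left, go to p1
p1 | B0B[B]BBBBBB   read B → write B, move left, go to p1
p1 | B0[B]BBBBBBB   read B → write B, move left, go to p1
p1 | B[0]BBBBBBBB   read 0 → write B, move left, go to p0
p0 | [B]BBBBBBBBB
M halts after 17 transitions.

17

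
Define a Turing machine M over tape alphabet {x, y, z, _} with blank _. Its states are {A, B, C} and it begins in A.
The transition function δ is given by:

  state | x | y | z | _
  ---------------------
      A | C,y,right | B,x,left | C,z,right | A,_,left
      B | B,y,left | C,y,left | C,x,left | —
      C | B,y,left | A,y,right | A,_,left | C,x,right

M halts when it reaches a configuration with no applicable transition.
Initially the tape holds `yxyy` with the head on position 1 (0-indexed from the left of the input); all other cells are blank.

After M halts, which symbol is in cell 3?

state=A head=1 tape=__y[x]yy   (A,x)→(C,y,right)
state=C head=2 tape=__yy[y]y   (C,y)→(A,y,right)
state=A head=3 tape=__yyy[y]   (A,y)→(B,x,left)
state=B head=2 tape=__yy[y]x   (B,y)→(C,y,left)
state=C head=1 tape=__y[y]yx   (C,y)→(A,y,right)
state=A head=2 tape=__yy[y]x   (A,y)→(B,x,left)
state=B head=1 tape=__y[y]xx   (B,y)→(C,y,left)
state=C head=0 tape=__[y]yxx   (C,y)→(A,y,right)
state=A head=1 tape=__y[y]xx   (A,y)→(B,x,left)
state=B head=0 tape=__[y]xxx   (B,y)→(C,y,left)
state=C head=-1 tape=_[_]yxxx   (C,_)→(C,x,right)
state=C head=0 tape=_x[y]xxx   (C,y)→(A,y,right)
state=A head=1 tape=_xy[x]xx   (A,x)→(C,y,right)
state=C head=2 tape=_xyy[x]x   (C,x)→(B,y,left)
state=B head=1 tape=_xy[y]yx   (B,y)→(C,y,left)
state=C head=0 tape=_x[y]yyx   (C,y)→(A,y,right)
state=A head=1 tape=_xy[y]yx   (A,y)→(B,x,left)
state=B head=0 tape=_x[y]xyx   (B,y)→(C,y,left)
state=C head=-1 tape=_[x]yxyx   (C,x)→(B,y,left)
state=B head=-2 tape=[_]yyxyx
Cell 3 holds x when M halts.

x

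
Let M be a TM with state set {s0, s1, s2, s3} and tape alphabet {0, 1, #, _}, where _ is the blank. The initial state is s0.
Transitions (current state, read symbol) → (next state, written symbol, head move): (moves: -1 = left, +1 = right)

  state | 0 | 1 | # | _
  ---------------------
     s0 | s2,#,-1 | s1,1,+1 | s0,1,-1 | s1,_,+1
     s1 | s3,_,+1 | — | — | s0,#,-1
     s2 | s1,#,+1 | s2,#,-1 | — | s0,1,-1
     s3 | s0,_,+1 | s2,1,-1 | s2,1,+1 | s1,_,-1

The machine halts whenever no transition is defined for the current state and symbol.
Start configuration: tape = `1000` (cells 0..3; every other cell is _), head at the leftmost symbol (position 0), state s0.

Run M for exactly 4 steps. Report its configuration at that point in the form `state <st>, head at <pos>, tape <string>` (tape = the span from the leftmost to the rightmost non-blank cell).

state s2, head at 2, tape 1__#

state=s0 head=0 tape=[1]000   (s0,1)→(s1,1,+1)
state=s1 head=1 tape=1[0]00   (s1,0)→(s3,_,+1)
state=s3 head=2 tape=1_[0]0   (s3,0)→(s0,_,+1)
state=s0 head=3 tape=1__[0]   (s0,0)→(s2,#,-1)
state=s2 head=2 tape=1_[_]#
After 4 steps: state s2, head at 2, tape 1__#.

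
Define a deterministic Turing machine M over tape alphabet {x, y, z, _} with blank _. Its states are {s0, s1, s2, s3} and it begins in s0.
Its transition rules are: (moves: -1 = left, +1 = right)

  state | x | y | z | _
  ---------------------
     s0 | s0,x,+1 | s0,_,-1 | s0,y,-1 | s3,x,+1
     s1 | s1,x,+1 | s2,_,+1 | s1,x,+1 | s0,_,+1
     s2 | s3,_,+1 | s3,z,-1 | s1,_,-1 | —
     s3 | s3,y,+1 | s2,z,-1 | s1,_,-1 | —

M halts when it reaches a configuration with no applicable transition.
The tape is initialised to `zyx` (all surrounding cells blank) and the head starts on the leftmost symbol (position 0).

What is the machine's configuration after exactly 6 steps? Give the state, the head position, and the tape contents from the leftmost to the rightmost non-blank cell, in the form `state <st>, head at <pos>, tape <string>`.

state s0, head at 0, tape yx

s0 | _[z]yx   read z → write y, move -1, go to s0
s0 | [_]yyx   read _ → write x, move +1, go to s3
s3 | x[y]yx   read y → write z, move -1, go to s2
s2 | [x]zyx   read x → write _, move +1, go to s3
s3 | _[z]yx   read z → write _, move -1, go to s1
s1 | [_]_yx   read _ → write _, move +1, go to s0
s0 | _[_]yx
After 6 steps: state s0, head at 0, tape yx.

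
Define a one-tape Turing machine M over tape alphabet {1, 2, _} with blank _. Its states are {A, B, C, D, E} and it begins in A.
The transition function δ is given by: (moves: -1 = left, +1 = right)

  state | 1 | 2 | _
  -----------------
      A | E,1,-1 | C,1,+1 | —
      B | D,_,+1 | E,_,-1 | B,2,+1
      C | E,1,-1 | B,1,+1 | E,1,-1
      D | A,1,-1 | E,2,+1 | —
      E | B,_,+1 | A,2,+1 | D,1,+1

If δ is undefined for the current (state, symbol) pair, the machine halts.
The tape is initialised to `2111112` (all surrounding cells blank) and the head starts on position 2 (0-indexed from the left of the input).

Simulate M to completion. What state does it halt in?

A

state=A head=2 tape=21[1]1112   (A,1)→(E,1,-1)
state=E head=1 tape=2[1]11112   (E,1)→(B,_,+1)
state=B head=2 tape=2_[1]1112   (B,1)→(D,_,+1)
state=D head=3 tape=2__[1]112   (D,1)→(A,1,-1)
state=A head=2 tape=2_[_]1112
No transition is defined for (A, _); M halts in state A.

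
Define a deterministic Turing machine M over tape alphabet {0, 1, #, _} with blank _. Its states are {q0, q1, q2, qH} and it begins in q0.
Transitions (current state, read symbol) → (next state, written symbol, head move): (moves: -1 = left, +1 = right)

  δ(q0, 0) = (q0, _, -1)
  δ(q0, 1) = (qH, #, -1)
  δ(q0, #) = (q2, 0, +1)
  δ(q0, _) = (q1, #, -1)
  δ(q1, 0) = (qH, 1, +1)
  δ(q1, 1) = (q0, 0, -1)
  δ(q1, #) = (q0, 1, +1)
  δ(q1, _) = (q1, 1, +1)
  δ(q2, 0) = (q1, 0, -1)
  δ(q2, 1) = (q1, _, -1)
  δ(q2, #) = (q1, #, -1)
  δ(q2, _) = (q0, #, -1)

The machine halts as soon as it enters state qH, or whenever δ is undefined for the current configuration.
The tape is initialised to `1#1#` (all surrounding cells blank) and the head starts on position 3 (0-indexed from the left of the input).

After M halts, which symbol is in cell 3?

_

state=q0 head=3 tape=1#1[#]_   (q0,#)→(q2,0,+1)
state=q2 head=4 tape=1#10[_]   (q2,_)→(q0,#,-1)
state=q0 head=3 tape=1#1[0]#   (q0,0)→(q0,_,-1)
state=q0 head=2 tape=1#[1]_#   (q0,1)→(qH,#,-1)
state=qH head=1 tape=1[#]#_#
Cell 3 holds _ when M halts.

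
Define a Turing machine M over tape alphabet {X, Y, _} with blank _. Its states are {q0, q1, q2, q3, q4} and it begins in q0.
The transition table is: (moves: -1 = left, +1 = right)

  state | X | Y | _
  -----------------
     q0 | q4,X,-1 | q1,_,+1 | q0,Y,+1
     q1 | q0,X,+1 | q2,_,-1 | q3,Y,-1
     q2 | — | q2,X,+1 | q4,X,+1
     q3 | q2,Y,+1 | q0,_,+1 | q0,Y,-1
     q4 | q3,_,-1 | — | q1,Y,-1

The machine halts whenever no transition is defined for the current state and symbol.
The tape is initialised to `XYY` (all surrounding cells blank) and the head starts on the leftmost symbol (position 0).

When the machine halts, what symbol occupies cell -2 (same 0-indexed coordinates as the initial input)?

state=q0 head=0 tape=____[X]YY_   (q0,X)→(q4,X,-1)
state=q4 head=-1 tape=___[_]XYY_   (q4,_)→(q1,Y,-1)
state=q1 head=-2 tape=__[_]YXYY_   (q1,_)→(q3,Y,-1)
state=q3 head=-3 tape=_[_]YYXYY_   (q3,_)→(q0,Y,-1)
state=q0 head=-4 tape=[_]YYYXYY_   (q0,_)→(q0,Y,+1)
state=q0 head=-3 tape=Y[Y]YYXYY_   (q0,Y)→(q1,_,+1)
state=q1 head=-2 tape=Y_[Y]YXYY_   (q1,Y)→(q2,_,-1)
state=q2 head=-3 tape=Y[_]_YXYY_   (q2,_)→(q4,X,+1)
state=q4 head=-2 tape=YX[_]YXYY_   (q4,_)→(q1,Y,-1)
state=q1 head=-3 tape=Y[X]YYXYY_   (q1,X)→(q0,X,+1)
state=q0 head=-2 tape=YX[Y]YXYY_   (q0,Y)→(q1,_,+1)
state=q1 head=-1 tape=YX_[Y]XYY_   (q1,Y)→(q2,_,-1)
state=q2 head=-2 tape=YX[_]_XYY_   (q2,_)→(q4,X,+1)
state=q4 head=-1 tape=YXX[_]XYY_   (q4,_)→(q1,Y,-1)
state=q1 head=-2 tape=YX[X]YXYY_   (q1,X)→(q0,X,+1)
state=q0 head=-1 tape=YXX[Y]XYY_   (q0,Y)→(q1,_,+1)
state=q1 head=0 tape=YXX_[X]YY_   (q1,X)→(q0,X,+1)
state=q0 head=1 tape=YXX_X[Y]Y_   (q0,Y)→(q1,_,+1)
state=q1 head=2 tape=YXX_X_[Y]_   (q1,Y)→(q2,_,-1)
state=q2 head=1 tape=YXX_X[_]__   (q2,_)→(q4,X,+1)
state=q4 head=2 tape=YXX_XX[_]_   (q4,_)→(q1,Y,-1)
state=q1 head=1 tape=YXX_X[X]Y_   (q1,X)→(q0,X,+1)
state=q0 head=2 tape=YXX_XX[Y]_   (q0,Y)→(q1,_,+1)
state=q1 head=3 tape=YXX_XX_[_]   (q1,_)→(q3,Y,-1)
state=q3 head=2 tape=YXX_XX[_]Y   (q3,_)→(q0,Y,-1)
state=q0 head=1 tape=YXX_X[X]YY   (q0,X)→(q4,X,-1)
state=q4 head=0 tape=YXX_[X]XYY   (q4,X)→(q3,_,-1)
state=q3 head=-1 tape=YXX[_]_XYY   (q3,_)→(q0,Y,-1)
state=q0 head=-2 tape=YX[X]Y_XYY   (q0,X)→(q4,X,-1)
state=q4 head=-3 tape=Y[X]XY_XYY   (q4,X)→(q3,_,-1)
state=q3 head=-4 tape=[Y]_XY_XYY   (q3,Y)→(q0,_,+1)
state=q0 head=-3 tape=_[_]XY_XYY   (q0,_)→(q0,Y,+1)
state=q0 head=-2 tape=_Y[X]Y_XYY   (q0,X)→(q4,X,-1)
state=q4 head=-3 tape=_[Y]XY_XYY
Cell -2 holds X when M halts.

X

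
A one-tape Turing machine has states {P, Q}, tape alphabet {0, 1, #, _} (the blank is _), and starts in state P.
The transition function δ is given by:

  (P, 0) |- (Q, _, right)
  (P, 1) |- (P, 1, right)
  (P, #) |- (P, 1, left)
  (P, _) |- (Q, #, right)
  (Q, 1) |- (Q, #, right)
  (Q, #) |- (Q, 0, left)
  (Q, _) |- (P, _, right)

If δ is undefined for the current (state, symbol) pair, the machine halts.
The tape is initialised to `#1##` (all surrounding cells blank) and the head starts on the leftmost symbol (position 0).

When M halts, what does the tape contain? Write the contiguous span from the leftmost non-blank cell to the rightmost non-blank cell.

P | __[#]1##   read # → write 1, move left, go to P
P | _[_]11##   read _ → write #, move right, go to Q
Q | _#[1]1##   read 1 → write #, move right, go to Q
Q | _##[1]##   read 1 → write #, move right, go to Q
Q | _###[#]#   read # → write 0, move left, go to Q
Q | _##[#]0#   read # → write 0, move left, go to Q
Q | _#[#]00#   read # → write 0, move left, go to Q
Q | _[#]000#   read # → write 0, move left, go to Q
Q | [_]0000#   read _ → write _, move right, go to P
P | _[0]000#   read 0 → write _, move right, go to Q
Q | __[0]00#
The non-blank tape span at halt is 000#.

000#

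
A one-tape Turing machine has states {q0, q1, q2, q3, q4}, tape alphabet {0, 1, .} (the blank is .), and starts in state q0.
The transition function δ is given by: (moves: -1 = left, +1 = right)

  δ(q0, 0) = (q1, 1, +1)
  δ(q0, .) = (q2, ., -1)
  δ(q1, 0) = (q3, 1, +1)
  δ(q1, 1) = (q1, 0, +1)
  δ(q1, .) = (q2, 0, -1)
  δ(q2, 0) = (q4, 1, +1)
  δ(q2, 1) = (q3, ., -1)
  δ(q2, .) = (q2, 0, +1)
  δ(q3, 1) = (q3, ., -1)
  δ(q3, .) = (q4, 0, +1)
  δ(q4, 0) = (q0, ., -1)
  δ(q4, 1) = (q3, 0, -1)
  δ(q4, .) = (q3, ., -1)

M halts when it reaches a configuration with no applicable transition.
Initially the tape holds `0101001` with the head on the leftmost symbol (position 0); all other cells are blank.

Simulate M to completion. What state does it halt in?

state=q0 head=0 tape=[0]101001   (q0,0)→(q1,1,+1)
state=q1 head=1 tape=1[1]01001   (q1,1)→(q1,0,+1)
state=q1 head=2 tape=10[0]1001   (q1,0)→(q3,1,+1)
state=q3 head=3 tape=101[1]001   (q3,1)→(q3,.,-1)
state=q3 head=2 tape=10[1].001   (q3,1)→(q3,.,-1)
state=q3 head=1 tape=1[0]..001
No transition is defined for (q3, 0); M halts in state q3.

q3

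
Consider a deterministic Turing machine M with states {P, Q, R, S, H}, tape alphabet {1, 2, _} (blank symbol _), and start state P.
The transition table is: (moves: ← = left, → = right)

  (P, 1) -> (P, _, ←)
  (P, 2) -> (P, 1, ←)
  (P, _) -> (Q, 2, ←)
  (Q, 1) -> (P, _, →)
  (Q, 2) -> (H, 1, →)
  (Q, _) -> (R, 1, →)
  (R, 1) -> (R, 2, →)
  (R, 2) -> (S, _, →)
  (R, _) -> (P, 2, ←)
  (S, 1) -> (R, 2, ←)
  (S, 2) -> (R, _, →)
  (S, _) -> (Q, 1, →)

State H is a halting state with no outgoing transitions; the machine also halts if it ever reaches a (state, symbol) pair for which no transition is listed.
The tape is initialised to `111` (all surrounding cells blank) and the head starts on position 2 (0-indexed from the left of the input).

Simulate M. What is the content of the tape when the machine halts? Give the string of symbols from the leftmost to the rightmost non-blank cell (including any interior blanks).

state=P head=2 tape=_____11[1]   (P,1)→(P,_,←)
state=P head=1 tape=_____1[1]_   (P,1)→(P,_,←)
state=P head=0 tape=_____[1]__   (P,1)→(P,_,←)
state=P head=-1 tape=____[_]___   (P,_)→(Q,2,←)
state=Q head=-2 tape=___[_]2___   (Q,_)→(R,1,→)
state=R head=-1 tape=___1[2]___   (R,2)→(S,_,→)
state=S head=0 tape=___1_[_]__   (S,_)→(Q,1,→)
state=Q head=1 tape=___1_1[_]_   (Q,_)→(R,1,→)
state=R head=2 tape=___1_11[_]   (R,_)→(P,2,←)
state=P head=1 tape=___1_1[1]2   (P,1)→(P,_,←)
state=P head=0 tape=___1_[1]_2   (P,1)→(P,_,←)
state=P head=-1 tape=___1[_]__2   (P,_)→(Q,2,←)
state=Q head=-2 tape=___[1]2__2   (Q,1)→(P,_,→)
state=P head=-1 tape=____[2]__2   (P,2)→(P,1,←)
state=P head=-2 tape=___[_]1__2   (P,_)→(Q,2,←)
state=Q head=-3 tape=__[_]21__2   (Q,_)→(R,1,→)
state=R head=-2 tape=__1[2]1__2   (R,2)→(S,_,→)
state=S head=-1 tape=__1_[1]__2   (S,1)→(R,2,←)
state=R head=-2 tape=__1[_]2__2   (R,_)→(P,2,←)
state=P head=-3 tape=__[1]22__2   (P,1)→(P,_,←)
state=P head=-4 tape=_[_]_22__2   (P,_)→(Q,2,←)
state=Q head=-5 tape=[_]2_22__2   (Q,_)→(R,1,→)
state=R head=-4 tape=1[2]_22__2   (R,2)→(S,_,→)
state=S head=-3 tape=1_[_]22__2   (S,_)→(Q,1,→)
state=Q head=-2 tape=1_1[2]2__2   (Q,2)→(H,1,→)
state=H head=-1 tape=1_11[2]__2
The non-blank tape span at halt is 1_112__2.

1_112__2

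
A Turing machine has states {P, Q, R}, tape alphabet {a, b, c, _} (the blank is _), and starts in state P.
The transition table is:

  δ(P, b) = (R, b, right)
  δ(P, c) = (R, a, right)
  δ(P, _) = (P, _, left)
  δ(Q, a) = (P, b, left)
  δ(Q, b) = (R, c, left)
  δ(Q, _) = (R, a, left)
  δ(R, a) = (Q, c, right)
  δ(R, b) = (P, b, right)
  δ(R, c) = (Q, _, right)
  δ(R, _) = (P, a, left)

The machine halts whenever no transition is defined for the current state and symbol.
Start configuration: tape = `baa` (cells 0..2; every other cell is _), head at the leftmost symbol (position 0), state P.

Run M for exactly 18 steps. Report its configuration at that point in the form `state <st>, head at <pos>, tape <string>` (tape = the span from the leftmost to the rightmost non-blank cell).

P | [b]aa__   read b → write b, move right, go to R
R | b[a]a__   read a → write c, move right, go to Q
Q | bc[a]__   read a → write b, move left, go to P
P | b[c]b__   read c → write a, move right, go to R
R | ba[b]__   read b → write b, move right, go to P
P | bab[_]_   read _ → write _, move left, go to P
P | ba[b]__   read b → write b, move right, go to R
R | bab[_]_   read _ → write a, move left, go to P
P | ba[b]a_   read b → write b, move right, go to R
R | bab[a]_   read a → write c, move right, go to Q
Q | babc[_]   read _ → write a, move left, go to R
R | bab[c]a   read c → write _, move right, go to Q
Q | bab_[a]   read a → write b, move left, go to P
P | bab[_]b   read _ → write _, move left, go to P
P | ba[b]_b   read b → write b, move right, go to R
R | bab[_]b   read _ → write a, move left, go to P
P | ba[b]ab   read b → write b, move right, go to R
R | bab[a]b   read a → write c, move right, go to Q
Q | babc[b]
After 18 steps: state Q, head at 4, tape babcb.

state Q, head at 4, tape babcb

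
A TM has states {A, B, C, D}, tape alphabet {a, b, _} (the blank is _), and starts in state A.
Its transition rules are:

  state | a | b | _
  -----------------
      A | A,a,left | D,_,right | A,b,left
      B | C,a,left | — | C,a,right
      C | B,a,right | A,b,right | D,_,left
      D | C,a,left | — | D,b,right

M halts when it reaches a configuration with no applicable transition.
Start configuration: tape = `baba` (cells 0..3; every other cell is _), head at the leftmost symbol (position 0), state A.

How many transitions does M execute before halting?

11

A | _[b]aba   read b → write _, move right, go to D
D | __[a]ba   read a → write a, move left, go to C
C | _[_]aba   read _ → write _, move left, go to D
D | [_]_aba   read _ → write b, move right, go to D
D | b[_]aba   read _ → write b, move right, go to D
D | bb[a]ba   read a → write a, move left, go to C
C | b[b]aba   read b → write b, move right, go to A
A | bb[a]ba   read a → write a, move left, go to A
A | b[b]aba   read b → write _, move right, go to D
D | b_[a]ba   read a → write a, move left, go to C
C | b[_]aba   read _ → write _, move left, go to D
D | [b]_aba
M halts after 11 transitions.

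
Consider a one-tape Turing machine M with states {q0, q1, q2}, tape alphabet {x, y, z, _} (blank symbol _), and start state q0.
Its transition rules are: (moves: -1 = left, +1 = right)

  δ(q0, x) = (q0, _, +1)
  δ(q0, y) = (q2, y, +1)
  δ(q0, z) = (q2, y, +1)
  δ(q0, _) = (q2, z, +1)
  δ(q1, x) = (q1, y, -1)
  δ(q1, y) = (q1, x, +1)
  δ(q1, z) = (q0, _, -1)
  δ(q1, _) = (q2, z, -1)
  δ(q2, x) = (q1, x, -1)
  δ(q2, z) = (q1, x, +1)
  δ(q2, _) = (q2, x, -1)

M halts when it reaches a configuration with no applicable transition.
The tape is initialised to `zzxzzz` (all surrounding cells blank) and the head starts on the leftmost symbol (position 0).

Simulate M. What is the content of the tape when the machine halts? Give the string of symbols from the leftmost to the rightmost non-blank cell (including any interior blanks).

xx__zyy

state=q0 head=0 tape=[z]zxzzz_   (q0,z)→(q2,y,+1)
state=q2 head=1 tape=y[z]xzzz_   (q2,z)→(q1,x,+1)
state=q1 head=2 tape=yx[x]zzz_   (q1,x)→(q1,y,-1)
state=q1 head=1 tape=y[x]yzzz_   (q1,x)→(q1,y,-1)
state=q1 head=0 tape=[y]yyzzz_   (q1,y)→(q1,x,+1)
state=q1 head=1 tape=x[y]yzzz_   (q1,y)→(q1,x,+1)
state=q1 head=2 tape=xx[y]zzz_   (q1,y)→(q1,x,+1)
state=q1 head=3 tape=xxx[z]zz_   (q1,z)→(q0,_,-1)
state=q0 head=2 tape=xx[x]_zz_   (q0,x)→(q0,_,+1)
state=q0 head=3 tape=xx_[_]zz_   (q0,_)→(q2,z,+1)
state=q2 head=4 tape=xx_z[z]z_   (q2,z)→(q1,x,+1)
state=q1 head=5 tape=xx_zx[z]_   (q1,z)→(q0,_,-1)
state=q0 head=4 tape=xx_z[x]__   (q0,x)→(q0,_,+1)
state=q0 head=5 tape=xx_z_[_]_   (q0,_)→(q2,z,+1)
state=q2 head=6 tape=xx_z_z[_]   (q2,_)→(q2,x,-1)
state=q2 head=5 tape=xx_z_[z]x   (q2,z)→(q1,x,+1)
state=q1 head=6 tape=xx_z_x[x]   (q1,x)→(q1,y,-1)
state=q1 head=5 tape=xx_z_[x]y   (q1,x)→(q1,y,-1)
state=q1 head=4 tape=xx_z[_]yy   (q1,_)→(q2,z,-1)
state=q2 head=3 tape=xx_[z]zyy   (q2,z)→(q1,x,+1)
state=q1 head=4 tape=xx_x[z]yy   (q1,z)→(q0,_,-1)
state=q0 head=3 tape=xx_[x]_yy   (q0,x)→(q0,_,+1)
state=q0 head=4 tape=xx__[_]yy   (q0,_)→(q2,z,+1)
state=q2 head=5 tape=xx__z[y]y
The non-blank tape span at halt is xx__zyy.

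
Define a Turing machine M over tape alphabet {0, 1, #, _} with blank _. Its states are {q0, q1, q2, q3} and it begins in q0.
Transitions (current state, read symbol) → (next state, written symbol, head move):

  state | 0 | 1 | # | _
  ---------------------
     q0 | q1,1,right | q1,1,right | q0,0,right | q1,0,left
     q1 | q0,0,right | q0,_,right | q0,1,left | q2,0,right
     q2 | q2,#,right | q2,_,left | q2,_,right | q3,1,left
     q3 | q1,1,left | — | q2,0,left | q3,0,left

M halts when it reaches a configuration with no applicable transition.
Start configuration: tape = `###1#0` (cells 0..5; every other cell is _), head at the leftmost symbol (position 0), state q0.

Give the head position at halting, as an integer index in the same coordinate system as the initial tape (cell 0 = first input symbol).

q0 | [#]##1#0____   read # → write 0, move right, go to q0
q0 | 0[#]#1#0____   read # → write 0, move right, go to q0
q0 | 00[#]1#0____   read # → write 0, move right, go to q0
q0 | 000[1]#0____   read 1 → write 1, move right, go to q1
q1 | 0001[#]0____   read # → write 1, move left, go to q0
q0 | 000[1]10____   read 1 → write 1, move right, go to q1
q1 | 0001[1]0____   read 1 → write _, move right, go to q0
q0 | 0001_[0]____   read 0 → write 1, move right, go to q1
q1 | 0001_1[_]___   read _ → write 0, move right, go to q2
q2 | 0001_10[_]__   read _ → write 1, move left, go to q3
q3 | 0001_1[0]1__   read 0 → write 1, move left, go to q1
q1 | 0001_[1]11__   read 1 → write _, move right, go to q0
q0 | 0001__[1]1__   read 1 → write 1, move right, go to q1
q1 | 0001__1[1]__   read 1 → write _, move right, go to q0
q0 | 0001__1_[_]_   read _ → write 0, move left, go to q1
q1 | 0001__1[_]0_   read _ → write 0, move right, go to q2
q2 | 0001__10[0]_   read 0 → write #, move right, go to q2
q2 | 0001__10#[_]   read _ → write 1, move left, go to q3
q3 | 0001__10[#]1   read # → write 0, move left, go to q2
q2 | 0001__1[0]01   read 0 → write #, move right, go to q2
q2 | 0001__1#[0]1   read 0 → write #, move right, go to q2
q2 | 0001__1##[1]   read 1 → write _, move left, go to q2
q2 | 0001__1#[#]_   read # → write _, move right, go to q2
q2 | 0001__1#_[_]   read _ → write 1, move left, go to q3
q3 | 0001__1#[_]1   read _ → write 0, move left, go to q3
q3 | 0001__1[#]01   read # → write 0, move left, go to q2
q2 | 0001__[1]001   read 1 → write _, move left, go to q2
q2 | 0001_[_]_001   read _ → write 1, move left, go to q3
q3 | 0001[_]1_001   read _ → write 0, move left, go to q3
q3 | 000[1]01_001
At halt the head is at cell 3.

3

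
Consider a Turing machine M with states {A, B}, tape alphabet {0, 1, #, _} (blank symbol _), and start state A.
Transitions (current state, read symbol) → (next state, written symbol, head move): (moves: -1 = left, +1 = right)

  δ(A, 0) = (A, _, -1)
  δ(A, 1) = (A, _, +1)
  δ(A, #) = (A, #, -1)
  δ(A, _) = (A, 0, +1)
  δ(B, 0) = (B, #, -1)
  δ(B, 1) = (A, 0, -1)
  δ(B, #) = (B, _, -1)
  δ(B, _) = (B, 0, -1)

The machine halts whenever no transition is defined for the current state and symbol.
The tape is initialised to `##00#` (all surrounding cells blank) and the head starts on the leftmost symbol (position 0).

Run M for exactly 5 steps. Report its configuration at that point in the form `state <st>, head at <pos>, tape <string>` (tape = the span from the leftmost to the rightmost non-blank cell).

A | __[#]#00#   read # → write #, move -1, go to A
A | _[_]##00#   read _ → write 0, move +1, go to A
A | _0[#]#00#   read # → write #, move -1, go to A
A | _[0]##00#   read 0 → write _, move -1, go to A
A | [_]_##00#   read _ → write 0, move +1, go to A
A | 0[_]##00#
After 5 steps: state A, head at -1, tape 0_##00#.

state A, head at -1, tape 0_##00#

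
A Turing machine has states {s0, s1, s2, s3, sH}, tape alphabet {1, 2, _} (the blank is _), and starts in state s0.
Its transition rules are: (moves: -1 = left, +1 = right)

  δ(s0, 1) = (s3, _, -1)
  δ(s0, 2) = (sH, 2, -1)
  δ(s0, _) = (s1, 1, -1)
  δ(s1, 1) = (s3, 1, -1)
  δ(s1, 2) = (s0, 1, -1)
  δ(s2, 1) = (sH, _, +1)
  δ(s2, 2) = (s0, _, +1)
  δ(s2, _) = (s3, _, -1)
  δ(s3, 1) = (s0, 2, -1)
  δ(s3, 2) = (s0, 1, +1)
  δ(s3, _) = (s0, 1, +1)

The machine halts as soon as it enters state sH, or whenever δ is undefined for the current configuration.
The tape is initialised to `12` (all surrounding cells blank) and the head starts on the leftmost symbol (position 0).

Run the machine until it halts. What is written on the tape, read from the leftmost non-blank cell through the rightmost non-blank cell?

12_12

s0 | ____[1]2   read 1 → write _, move -1, go to s3
s3 | ___[_]_2   read _ → write 1, move +1, go to s0
s0 | ___1[_]2   read _ → write 1, move -1, go to s1
s1 | ___[1]12   read 1 → write 1, move -1, go to s3
s3 | __[_]112   read _ → write 1, move +1, go to s0
s0 | __1[1]12   read 1 → write _, move -1, go to s3
s3 | __[1]_12   read 1 → write 2, move -1, go to s0
s0 | _[_]2_12   read _ → write 1, move -1, go to s1
s1 | [_]12_12
The non-blank tape span at halt is 12_12.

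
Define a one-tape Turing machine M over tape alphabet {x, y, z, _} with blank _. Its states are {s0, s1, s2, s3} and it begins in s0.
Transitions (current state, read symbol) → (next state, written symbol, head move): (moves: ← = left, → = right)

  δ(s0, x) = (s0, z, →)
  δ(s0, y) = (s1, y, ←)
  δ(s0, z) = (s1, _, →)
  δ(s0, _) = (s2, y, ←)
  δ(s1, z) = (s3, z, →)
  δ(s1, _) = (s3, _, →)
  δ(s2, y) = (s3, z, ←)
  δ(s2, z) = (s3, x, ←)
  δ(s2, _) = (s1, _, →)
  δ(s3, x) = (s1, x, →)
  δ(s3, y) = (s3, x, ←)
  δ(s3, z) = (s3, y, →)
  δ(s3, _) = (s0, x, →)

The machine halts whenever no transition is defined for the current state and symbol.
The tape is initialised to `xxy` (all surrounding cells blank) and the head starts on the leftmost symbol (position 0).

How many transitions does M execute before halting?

state=s0 head=0 tape=[x]xy___   (s0,x)→(s0,z,→)
state=s0 head=1 tape=z[x]y___   (s0,x)→(s0,z,→)
state=s0 head=2 tape=zz[y]___   (s0,y)→(s1,y,←)
state=s1 head=1 tape=z[z]y___   (s1,z)→(s3,z,→)
state=s3 head=2 tape=zz[y]___   (s3,y)→(s3,x,←)
state=s3 head=1 tape=z[z]x___   (s3,z)→(s3,y,→)
state=s3 head=2 tape=zy[x]___   (s3,x)→(s1,x,→)
state=s1 head=3 tape=zyx[_]__   (s1,_)→(s3,_,→)
state=s3 head=4 tape=zyx_[_]_   (s3,_)→(s0,x,→)
state=s0 head=5 tape=zyx_x[_]   (s0,_)→(s2,y,←)
state=s2 head=4 tape=zyx_[x]y
M halts after 10 transitions.

10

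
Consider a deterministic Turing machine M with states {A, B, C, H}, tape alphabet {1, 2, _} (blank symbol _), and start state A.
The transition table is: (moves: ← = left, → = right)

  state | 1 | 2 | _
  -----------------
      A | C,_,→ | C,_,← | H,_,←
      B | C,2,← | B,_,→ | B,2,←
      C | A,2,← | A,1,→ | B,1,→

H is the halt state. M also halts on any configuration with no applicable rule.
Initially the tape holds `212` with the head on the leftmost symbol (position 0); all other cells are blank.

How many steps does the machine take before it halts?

28

state=A head=0 tape=____[2]12__   (A,2)→(C,_,←)
state=C head=-1 tape=___[_]_12__   (C,_)→(B,1,→)
state=B head=0 tape=___1[_]12__   (B,_)→(B,2,←)
state=B head=-1 tape=___[1]212__   (B,1)→(C,2,←)
state=C head=-2 tape=__[_]2212__   (C,_)→(B,1,→)
state=B head=-1 tape=__1[2]212__   (B,2)→(B,_,→)
state=B head=0 tape=__1_[2]12__   (B,2)→(B,_,→)
state=B head=1 tape=__1__[1]2__   (B,1)→(C,2,←)
state=C head=0 tape=__1_[_]22__   (C,_)→(B,1,→)
state=B head=1 tape=__1_1[2]2__   (B,2)→(B,_,→)
state=B head=2 tape=__1_1_[2]__   (B,2)→(B,_,→)
state=B head=3 tape=__1_1__[_]_   (B,_)→(B,2,←)
state=B head=2 tape=__1_1_[_]2_   (B,_)→(B,2,←)
state=B head=1 tape=__1_1[_]22_   (B,_)→(B,2,←)
state=B head=0 tape=__1_[1]222_   (B,1)→(C,2,←)
state=C head=-1 tape=__1[_]2222_   (C,_)→(B,1,→)
state=B head=0 tape=__11[2]222_   (B,2)→(B,_,→)
state=B head=1 tape=__11_[2]22_   (B,2)→(B,_,→)
state=B head=2 tape=__11__[2]2_   (B,2)→(B,_,→)
state=B head=3 tape=__11___[2]_   (B,2)→(B,_,→)
state=B head=4 tape=__11____[_]   (B,_)→(B,2,←)
state=B head=3 tape=__11___[_]2   (B,_)→(B,2,←)
state=B head=2 tape=__11__[_]22   (B,_)→(B,2,←)
state=B head=1 tape=__11_[_]222   (B,_)→(B,2,←)
state=B head=0 tape=__11[_]2222   (B,_)→(B,2,←)
state=B head=-1 tape=__1[1]22222   (B,1)→(C,2,←)
state=C head=-2 tape=__[1]222222   (C,1)→(A,2,←)
state=A head=-3 tape=_[_]2222222   (A,_)→(H,_,←)
state=H head=-4 tape=[_]_2222222
M halts after 28 transitions.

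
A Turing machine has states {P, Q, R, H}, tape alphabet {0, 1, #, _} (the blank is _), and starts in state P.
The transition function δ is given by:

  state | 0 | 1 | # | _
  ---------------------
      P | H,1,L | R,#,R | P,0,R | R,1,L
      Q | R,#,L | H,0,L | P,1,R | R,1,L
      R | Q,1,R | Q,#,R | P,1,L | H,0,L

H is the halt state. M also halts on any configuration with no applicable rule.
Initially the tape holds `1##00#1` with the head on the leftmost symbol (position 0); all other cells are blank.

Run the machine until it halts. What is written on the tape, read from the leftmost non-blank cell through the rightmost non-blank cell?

00##10#0

P | [1]##00#1_   read 1 → write #, move R, go to R
R | #[#]#00#1_   read # → write 1, move L, go to P
P | [#]1#00#1_   read # → write 0, move R, go to P
P | 0[1]#00#1_   read 1 → write #, move R, go to R
R | 0#[#]00#1_   read # → write 1, move L, go to P
P | 0[#]100#1_   read # → write 0, move R, go to P
P | 00[1]00#1_   read 1 → write #, move R, go to R
R | 00#[0]0#1_   read 0 → write 1, move R, go to Q
Q | 00#1[0]#1_   read 0 → write #, move L, go to R
R | 00#[1]##1_   read 1 → write #, move R, go to Q
Q | 00##[#]#1_   read # → write 1, move R, go to P
P | 00##1[#]1_   read # → write 0, move R, go to P
P | 00##10[1]_   read 1 → write #, move R, go to R
R | 00##10#[_]   read _ → write 0, move L, go to H
H | 00##10[#]0
The non-blank tape span at halt is 00##10#0.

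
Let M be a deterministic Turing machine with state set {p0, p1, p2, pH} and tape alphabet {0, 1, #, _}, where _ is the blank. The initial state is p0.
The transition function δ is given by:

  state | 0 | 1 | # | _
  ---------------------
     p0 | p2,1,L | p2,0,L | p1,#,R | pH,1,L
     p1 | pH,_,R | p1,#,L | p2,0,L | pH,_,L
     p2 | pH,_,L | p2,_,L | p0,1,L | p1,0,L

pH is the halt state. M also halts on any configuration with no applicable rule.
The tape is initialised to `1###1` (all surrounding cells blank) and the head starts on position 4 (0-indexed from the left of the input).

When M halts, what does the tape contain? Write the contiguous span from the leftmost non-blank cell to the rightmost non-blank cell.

0010#0

p0 | ___1###[1]   read 1 → write 0, move L, go to p2
p2 | ___1##[#]0   read # → write 1, move L, go to p0
p0 | ___1#[#]10   read # → write #, move R, go to p1
p1 | ___1##[1]0   read 1 → write #, move L, go to p1
p1 | ___1#[#]#0   read # → write 0, move L, go to p2
p2 | ___1[#]0#0   read # → write 1, move L, go to p0
p0 | ___[1]10#0   read 1 → write 0, move L, go to p2
p2 | __[_]010#0   read _ → write 0, move L, go to p1
p1 | _[_]0010#0   read _ → write _, move L, go to pH
pH | [_]_0010#0
The non-blank tape span at halt is 0010#0.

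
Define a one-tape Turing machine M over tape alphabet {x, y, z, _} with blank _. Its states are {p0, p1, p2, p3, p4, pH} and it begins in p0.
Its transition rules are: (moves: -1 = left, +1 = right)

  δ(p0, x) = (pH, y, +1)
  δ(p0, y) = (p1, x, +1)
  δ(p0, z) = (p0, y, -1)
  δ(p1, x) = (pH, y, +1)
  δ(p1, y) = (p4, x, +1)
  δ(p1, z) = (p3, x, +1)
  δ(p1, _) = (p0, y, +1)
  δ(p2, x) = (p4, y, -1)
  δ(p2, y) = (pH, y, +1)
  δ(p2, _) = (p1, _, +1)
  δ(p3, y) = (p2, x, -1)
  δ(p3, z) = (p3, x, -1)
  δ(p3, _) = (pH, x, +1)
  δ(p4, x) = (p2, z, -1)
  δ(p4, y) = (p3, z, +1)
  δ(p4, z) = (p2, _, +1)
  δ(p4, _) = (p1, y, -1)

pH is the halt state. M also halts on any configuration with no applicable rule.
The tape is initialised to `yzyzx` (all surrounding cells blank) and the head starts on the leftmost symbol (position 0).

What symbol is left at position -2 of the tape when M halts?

y

state=p0 head=0 tape=__[y]zyzx   (p0,y)→(p1,x,+1)
state=p1 head=1 tape=__x[z]yzx   (p1,z)→(p3,x,+1)
state=p3 head=2 tape=__xx[y]zx   (p3,y)→(p2,x,-1)
state=p2 head=1 tape=__x[x]xzx   (p2,x)→(p4,y,-1)
state=p4 head=0 tape=__[x]yxzx   (p4,x)→(p2,z,-1)
state=p2 head=-1 tape=_[_]zyxzx   (p2,_)→(p1,_,+1)
state=p1 head=0 tape=__[z]yxzx   (p1,z)→(p3,x,+1)
state=p3 head=1 tape=__x[y]xzx   (p3,y)→(p2,x,-1)
state=p2 head=0 tape=__[x]xxzx   (p2,x)→(p4,y,-1)
state=p4 head=-1 tape=_[_]yxxzx   (p4,_)→(p1,y,-1)
state=p1 head=-2 tape=[_]yyxxzx   (p1,_)→(p0,y,+1)
state=p0 head=-1 tape=y[y]yxxzx   (p0,y)→(p1,x,+1)
state=p1 head=0 tape=yx[y]xxzx   (p1,y)→(p4,x,+1)
state=p4 head=1 tape=yxx[x]xzx   (p4,x)→(p2,z,-1)
state=p2 head=0 tape=yx[x]zxzx   (p2,x)→(p4,y,-1)
state=p4 head=-1 tape=y[x]yzxzx   (p4,x)→(p2,z,-1)
state=p2 head=-2 tape=[y]zyzxzx   (p2,y)→(pH,y,+1)
state=pH head=-1 tape=y[z]yzxzx
Cell -2 holds y when M halts.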